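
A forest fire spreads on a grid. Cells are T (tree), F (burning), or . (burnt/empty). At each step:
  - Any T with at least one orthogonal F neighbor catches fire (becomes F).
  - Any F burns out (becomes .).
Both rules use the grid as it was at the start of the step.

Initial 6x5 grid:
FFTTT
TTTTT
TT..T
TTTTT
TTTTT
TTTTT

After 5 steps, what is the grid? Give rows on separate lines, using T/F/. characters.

Step 1: 3 trees catch fire, 2 burn out
  ..FTT
  FFTTT
  TT..T
  TTTTT
  TTTTT
  TTTTT
Step 2: 4 trees catch fire, 3 burn out
  ...FT
  ..FTT
  FF..T
  TTTTT
  TTTTT
  TTTTT
Step 3: 4 trees catch fire, 4 burn out
  ....F
  ...FT
  ....T
  FFTTT
  TTTTT
  TTTTT
Step 4: 4 trees catch fire, 4 burn out
  .....
  ....F
  ....T
  ..FTT
  FFTTT
  TTTTT
Step 5: 5 trees catch fire, 4 burn out
  .....
  .....
  ....F
  ...FT
  ..FTT
  FFTTT

.....
.....
....F
...FT
..FTT
FFTTT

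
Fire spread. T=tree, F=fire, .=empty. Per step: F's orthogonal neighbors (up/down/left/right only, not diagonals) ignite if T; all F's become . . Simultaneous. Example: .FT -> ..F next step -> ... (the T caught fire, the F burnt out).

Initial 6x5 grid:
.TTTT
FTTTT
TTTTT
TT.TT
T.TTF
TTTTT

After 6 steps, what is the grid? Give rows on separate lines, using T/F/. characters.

Step 1: 5 trees catch fire, 2 burn out
  .TTTT
  .FTTT
  FTTTT
  TT.TF
  T.TF.
  TTTTF
Step 2: 8 trees catch fire, 5 burn out
  .FTTT
  ..FTT
  .FTTF
  FT.F.
  T.F..
  TTTF.
Step 3: 8 trees catch fire, 8 burn out
  ..FTT
  ...FF
  ..FF.
  .F...
  F....
  TTF..
Step 4: 4 trees catch fire, 8 burn out
  ...FF
  .....
  .....
  .....
  .....
  FF...
Step 5: 0 trees catch fire, 4 burn out
  .....
  .....
  .....
  .....
  .....
  .....
Step 6: 0 trees catch fire, 0 burn out
  .....
  .....
  .....
  .....
  .....
  .....

.....
.....
.....
.....
.....
.....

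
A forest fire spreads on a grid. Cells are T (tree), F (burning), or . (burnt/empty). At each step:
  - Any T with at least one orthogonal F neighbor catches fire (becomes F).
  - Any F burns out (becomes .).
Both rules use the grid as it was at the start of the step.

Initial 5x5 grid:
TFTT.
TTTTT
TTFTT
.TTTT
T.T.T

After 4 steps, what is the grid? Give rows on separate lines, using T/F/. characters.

Step 1: 7 trees catch fire, 2 burn out
  F.FT.
  TFFTT
  TF.FT
  .TFTT
  T.T.T
Step 2: 8 trees catch fire, 7 burn out
  ...F.
  F..FT
  F...F
  .F.FT
  T.F.T
Step 3: 2 trees catch fire, 8 burn out
  .....
  ....F
  .....
  ....F
  T...T
Step 4: 1 trees catch fire, 2 burn out
  .....
  .....
  .....
  .....
  T...F

.....
.....
.....
.....
T...F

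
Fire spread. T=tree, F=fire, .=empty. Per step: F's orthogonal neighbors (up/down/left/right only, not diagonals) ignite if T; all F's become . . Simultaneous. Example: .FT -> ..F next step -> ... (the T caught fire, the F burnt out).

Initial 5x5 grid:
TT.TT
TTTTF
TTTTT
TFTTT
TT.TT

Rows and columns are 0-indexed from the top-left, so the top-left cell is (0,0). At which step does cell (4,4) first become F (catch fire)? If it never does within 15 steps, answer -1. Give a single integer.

Step 1: cell (4,4)='T' (+7 fires, +2 burnt)
Step 2: cell (4,4)='T' (+9 fires, +7 burnt)
Step 3: cell (4,4)='F' (+4 fires, +9 burnt)
  -> target ignites at step 3
Step 4: cell (4,4)='.' (+1 fires, +4 burnt)
Step 5: cell (4,4)='.' (+0 fires, +1 burnt)
  fire out at step 5

3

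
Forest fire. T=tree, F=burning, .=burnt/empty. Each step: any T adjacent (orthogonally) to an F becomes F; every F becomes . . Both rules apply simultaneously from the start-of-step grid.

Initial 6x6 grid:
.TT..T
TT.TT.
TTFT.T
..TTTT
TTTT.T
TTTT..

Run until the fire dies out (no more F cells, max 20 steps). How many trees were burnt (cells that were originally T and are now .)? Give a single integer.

Step 1: +3 fires, +1 burnt (F count now 3)
Step 2: +5 fires, +3 burnt (F count now 5)
Step 3: +7 fires, +5 burnt (F count now 7)
Step 4: +5 fires, +7 burnt (F count now 5)
Step 5: +3 fires, +5 burnt (F count now 3)
Step 6: +0 fires, +3 burnt (F count now 0)
Fire out after step 6
Initially T: 24, now '.': 35
Total burnt (originally-T cells now '.'): 23

Answer: 23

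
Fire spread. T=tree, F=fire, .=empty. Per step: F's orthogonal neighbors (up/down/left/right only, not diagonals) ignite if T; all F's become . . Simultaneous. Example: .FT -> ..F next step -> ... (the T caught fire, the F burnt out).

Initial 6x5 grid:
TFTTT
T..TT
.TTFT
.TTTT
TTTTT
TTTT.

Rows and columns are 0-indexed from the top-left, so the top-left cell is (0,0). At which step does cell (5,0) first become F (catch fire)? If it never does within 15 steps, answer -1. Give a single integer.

Step 1: cell (5,0)='T' (+6 fires, +2 burnt)
Step 2: cell (5,0)='T' (+7 fires, +6 burnt)
Step 3: cell (5,0)='T' (+5 fires, +7 burnt)
Step 4: cell (5,0)='T' (+2 fires, +5 burnt)
Step 5: cell (5,0)='T' (+2 fires, +2 burnt)
Step 6: cell (5,0)='F' (+1 fires, +2 burnt)
  -> target ignites at step 6
Step 7: cell (5,0)='.' (+0 fires, +1 burnt)
  fire out at step 7

6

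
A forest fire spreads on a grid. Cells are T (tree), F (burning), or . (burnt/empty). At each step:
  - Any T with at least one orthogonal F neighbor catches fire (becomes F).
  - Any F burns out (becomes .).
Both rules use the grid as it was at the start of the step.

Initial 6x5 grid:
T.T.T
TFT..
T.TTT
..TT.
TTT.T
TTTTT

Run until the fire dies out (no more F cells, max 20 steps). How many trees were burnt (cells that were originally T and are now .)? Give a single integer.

Step 1: +2 fires, +1 burnt (F count now 2)
Step 2: +4 fires, +2 burnt (F count now 4)
Step 3: +2 fires, +4 burnt (F count now 2)
Step 4: +3 fires, +2 burnt (F count now 3)
Step 5: +2 fires, +3 burnt (F count now 2)
Step 6: +3 fires, +2 burnt (F count now 3)
Step 7: +2 fires, +3 burnt (F count now 2)
Step 8: +1 fires, +2 burnt (F count now 1)
Step 9: +0 fires, +1 burnt (F count now 0)
Fire out after step 9
Initially T: 20, now '.': 29
Total burnt (originally-T cells now '.'): 19

Answer: 19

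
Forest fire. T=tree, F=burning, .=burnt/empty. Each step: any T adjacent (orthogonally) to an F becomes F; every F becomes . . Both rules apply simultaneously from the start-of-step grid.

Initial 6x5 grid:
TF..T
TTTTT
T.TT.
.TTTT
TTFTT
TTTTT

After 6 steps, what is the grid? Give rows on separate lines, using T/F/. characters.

Step 1: 6 trees catch fire, 2 burn out
  F...T
  TFTTT
  T.TT.
  .TFTT
  TF.FT
  TTFTT
Step 2: 9 trees catch fire, 6 burn out
  ....T
  F.FTT
  T.FT.
  .F.FT
  F...F
  TF.FT
Step 3: 6 trees catch fire, 9 burn out
  ....T
  ...FT
  F..F.
  ....F
  .....
  F...F
Step 4: 1 trees catch fire, 6 burn out
  ....T
  ....F
  .....
  .....
  .....
  .....
Step 5: 1 trees catch fire, 1 burn out
  ....F
  .....
  .....
  .....
  .....
  .....
Step 6: 0 trees catch fire, 1 burn out
  .....
  .....
  .....
  .....
  .....
  .....

.....
.....
.....
.....
.....
.....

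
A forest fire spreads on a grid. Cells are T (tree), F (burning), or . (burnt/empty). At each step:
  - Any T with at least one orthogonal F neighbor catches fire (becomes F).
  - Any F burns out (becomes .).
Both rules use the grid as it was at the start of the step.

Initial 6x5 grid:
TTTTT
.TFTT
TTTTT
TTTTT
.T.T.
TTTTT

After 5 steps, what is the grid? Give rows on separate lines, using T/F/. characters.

Step 1: 4 trees catch fire, 1 burn out
  TTFTT
  .F.FT
  TTFTT
  TTTTT
  .T.T.
  TTTTT
Step 2: 6 trees catch fire, 4 burn out
  TF.FT
  ....F
  TF.FT
  TTFTT
  .T.T.
  TTTTT
Step 3: 6 trees catch fire, 6 burn out
  F...F
  .....
  F...F
  TF.FT
  .T.T.
  TTTTT
Step 4: 4 trees catch fire, 6 burn out
  .....
  .....
  .....
  F...F
  .F.F.
  TTTTT
Step 5: 2 trees catch fire, 4 burn out
  .....
  .....
  .....
  .....
  .....
  TFTFT

.....
.....
.....
.....
.....
TFTFT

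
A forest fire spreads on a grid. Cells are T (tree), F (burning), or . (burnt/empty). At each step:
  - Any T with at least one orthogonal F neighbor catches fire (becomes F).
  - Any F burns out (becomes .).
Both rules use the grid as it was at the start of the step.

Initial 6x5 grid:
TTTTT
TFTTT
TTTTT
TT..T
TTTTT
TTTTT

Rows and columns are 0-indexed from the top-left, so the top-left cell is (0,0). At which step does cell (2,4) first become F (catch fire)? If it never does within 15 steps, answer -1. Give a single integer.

Step 1: cell (2,4)='T' (+4 fires, +1 burnt)
Step 2: cell (2,4)='T' (+6 fires, +4 burnt)
Step 3: cell (2,4)='T' (+5 fires, +6 burnt)
Step 4: cell (2,4)='F' (+5 fires, +5 burnt)
  -> target ignites at step 4
Step 5: cell (2,4)='.' (+4 fires, +5 burnt)
Step 6: cell (2,4)='.' (+2 fires, +4 burnt)
Step 7: cell (2,4)='.' (+1 fires, +2 burnt)
Step 8: cell (2,4)='.' (+0 fires, +1 burnt)
  fire out at step 8

4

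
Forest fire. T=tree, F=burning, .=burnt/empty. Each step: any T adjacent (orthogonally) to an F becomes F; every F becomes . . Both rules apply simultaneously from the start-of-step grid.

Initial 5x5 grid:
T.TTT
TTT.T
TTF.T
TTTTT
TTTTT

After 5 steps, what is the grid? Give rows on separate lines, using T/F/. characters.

Step 1: 3 trees catch fire, 1 burn out
  T.TTT
  TTF.T
  TF..T
  TTFTT
  TTTTT
Step 2: 6 trees catch fire, 3 burn out
  T.FTT
  TF..T
  F...T
  TF.FT
  TTFTT
Step 3: 6 trees catch fire, 6 burn out
  T..FT
  F...T
  ....T
  F...F
  TF.FT
Step 4: 5 trees catch fire, 6 burn out
  F...F
  ....T
  ....F
  .....
  F...F
Step 5: 1 trees catch fire, 5 burn out
  .....
  ....F
  .....
  .....
  .....

.....
....F
.....
.....
.....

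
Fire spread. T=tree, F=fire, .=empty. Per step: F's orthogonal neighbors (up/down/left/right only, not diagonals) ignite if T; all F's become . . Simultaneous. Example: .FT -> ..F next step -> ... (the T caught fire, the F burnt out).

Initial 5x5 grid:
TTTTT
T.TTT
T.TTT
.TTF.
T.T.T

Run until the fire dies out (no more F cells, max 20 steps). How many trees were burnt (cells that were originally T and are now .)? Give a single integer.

Answer: 16

Derivation:
Step 1: +2 fires, +1 burnt (F count now 2)
Step 2: +5 fires, +2 burnt (F count now 5)
Step 3: +3 fires, +5 burnt (F count now 3)
Step 4: +2 fires, +3 burnt (F count now 2)
Step 5: +1 fires, +2 burnt (F count now 1)
Step 6: +1 fires, +1 burnt (F count now 1)
Step 7: +1 fires, +1 burnt (F count now 1)
Step 8: +1 fires, +1 burnt (F count now 1)
Step 9: +0 fires, +1 burnt (F count now 0)
Fire out after step 9
Initially T: 18, now '.': 23
Total burnt (originally-T cells now '.'): 16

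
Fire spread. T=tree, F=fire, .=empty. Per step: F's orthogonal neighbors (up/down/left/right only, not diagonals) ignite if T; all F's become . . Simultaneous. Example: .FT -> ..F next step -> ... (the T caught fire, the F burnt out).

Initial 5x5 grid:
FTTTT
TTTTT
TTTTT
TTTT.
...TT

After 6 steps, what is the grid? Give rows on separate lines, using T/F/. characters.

Step 1: 2 trees catch fire, 1 burn out
  .FTTT
  FTTTT
  TTTTT
  TTTT.
  ...TT
Step 2: 3 trees catch fire, 2 burn out
  ..FTT
  .FTTT
  FTTTT
  TTTT.
  ...TT
Step 3: 4 trees catch fire, 3 burn out
  ...FT
  ..FTT
  .FTTT
  FTTT.
  ...TT
Step 4: 4 trees catch fire, 4 burn out
  ....F
  ...FT
  ..FTT
  .FTT.
  ...TT
Step 5: 3 trees catch fire, 4 burn out
  .....
  ....F
  ...FT
  ..FT.
  ...TT
Step 6: 2 trees catch fire, 3 burn out
  .....
  .....
  ....F
  ...F.
  ...TT

.....
.....
....F
...F.
...TT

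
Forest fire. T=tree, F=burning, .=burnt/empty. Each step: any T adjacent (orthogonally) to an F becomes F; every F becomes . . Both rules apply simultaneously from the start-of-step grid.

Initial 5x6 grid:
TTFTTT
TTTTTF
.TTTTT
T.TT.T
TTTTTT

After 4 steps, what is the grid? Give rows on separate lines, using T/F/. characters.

Step 1: 6 trees catch fire, 2 burn out
  TF.FTF
  TTFTF.
  .TTTTF
  T.TT.T
  TTTTTT
Step 2: 7 trees catch fire, 6 burn out
  F...F.
  TF.F..
  .TFTF.
  T.TT.F
  TTTTTT
Step 3: 5 trees catch fire, 7 burn out
  ......
  F.....
  .F.F..
  T.FT..
  TTTTTF
Step 4: 3 trees catch fire, 5 burn out
  ......
  ......
  ......
  T..F..
  TTFTF.

......
......
......
T..F..
TTFTF.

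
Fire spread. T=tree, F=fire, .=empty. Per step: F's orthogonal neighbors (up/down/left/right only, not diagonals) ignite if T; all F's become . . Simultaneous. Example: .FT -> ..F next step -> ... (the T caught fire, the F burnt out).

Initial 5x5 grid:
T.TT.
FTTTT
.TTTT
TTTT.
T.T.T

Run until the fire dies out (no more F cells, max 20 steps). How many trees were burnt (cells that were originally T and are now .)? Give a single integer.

Step 1: +2 fires, +1 burnt (F count now 2)
Step 2: +2 fires, +2 burnt (F count now 2)
Step 3: +4 fires, +2 burnt (F count now 4)
Step 4: +5 fires, +4 burnt (F count now 5)
Step 5: +4 fires, +5 burnt (F count now 4)
Step 6: +0 fires, +4 burnt (F count now 0)
Fire out after step 6
Initially T: 18, now '.': 24
Total burnt (originally-T cells now '.'): 17

Answer: 17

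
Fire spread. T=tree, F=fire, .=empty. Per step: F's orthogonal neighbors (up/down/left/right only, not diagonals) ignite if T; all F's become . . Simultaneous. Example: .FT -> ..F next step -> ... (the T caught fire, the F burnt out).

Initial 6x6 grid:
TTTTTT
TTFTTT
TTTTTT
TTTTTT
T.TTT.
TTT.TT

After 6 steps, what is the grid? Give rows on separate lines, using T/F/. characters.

Step 1: 4 trees catch fire, 1 burn out
  TTFTTT
  TF.FTT
  TTFTTT
  TTTTTT
  T.TTT.
  TTT.TT
Step 2: 7 trees catch fire, 4 burn out
  TF.FTT
  F...FT
  TF.FTT
  TTFTTT
  T.TTT.
  TTT.TT
Step 3: 8 trees catch fire, 7 burn out
  F...FT
  .....F
  F...FT
  TF.FTT
  T.FTT.
  TTT.TT
Step 4: 6 trees catch fire, 8 burn out
  .....F
  ......
  .....F
  F...FT
  T..FT.
  TTF.TT
Step 5: 4 trees catch fire, 6 burn out
  ......
  ......
  ......
  .....F
  F...F.
  TF..TT
Step 6: 2 trees catch fire, 4 burn out
  ......
  ......
  ......
  ......
  ......
  F...FT

......
......
......
......
......
F...FT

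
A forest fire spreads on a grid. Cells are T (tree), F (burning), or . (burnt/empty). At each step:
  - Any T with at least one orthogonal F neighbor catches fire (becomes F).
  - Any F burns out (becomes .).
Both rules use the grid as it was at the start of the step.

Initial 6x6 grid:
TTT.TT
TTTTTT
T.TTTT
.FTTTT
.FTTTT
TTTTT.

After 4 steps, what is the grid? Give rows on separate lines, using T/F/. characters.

Step 1: 3 trees catch fire, 2 burn out
  TTT.TT
  TTTTTT
  T.TTTT
  ..FTTT
  ..FTTT
  TFTTT.
Step 2: 5 trees catch fire, 3 burn out
  TTT.TT
  TTTTTT
  T.FTTT
  ...FTT
  ...FTT
  F.FTT.
Step 3: 5 trees catch fire, 5 burn out
  TTT.TT
  TTFTTT
  T..FTT
  ....FT
  ....FT
  ...FT.
Step 4: 7 trees catch fire, 5 burn out
  TTF.TT
  TF.FTT
  T...FT
  .....F
  .....F
  ....F.

TTF.TT
TF.FTT
T...FT
.....F
.....F
....F.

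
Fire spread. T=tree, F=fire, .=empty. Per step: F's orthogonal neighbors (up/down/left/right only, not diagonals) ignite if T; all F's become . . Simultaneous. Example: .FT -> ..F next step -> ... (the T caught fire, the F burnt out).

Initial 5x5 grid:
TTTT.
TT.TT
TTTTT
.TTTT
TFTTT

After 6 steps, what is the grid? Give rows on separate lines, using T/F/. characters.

Step 1: 3 trees catch fire, 1 burn out
  TTTT.
  TT.TT
  TTTTT
  .FTTT
  F.FTT
Step 2: 3 trees catch fire, 3 burn out
  TTTT.
  TT.TT
  TFTTT
  ..FTT
  ...FT
Step 3: 5 trees catch fire, 3 burn out
  TTTT.
  TF.TT
  F.FTT
  ...FT
  ....F
Step 4: 4 trees catch fire, 5 burn out
  TFTT.
  F..TT
  ...FT
  ....F
  .....
Step 5: 4 trees catch fire, 4 burn out
  F.FT.
  ...FT
  ....F
  .....
  .....
Step 6: 2 trees catch fire, 4 burn out
  ...F.
  ....F
  .....
  .....
  .....

...F.
....F
.....
.....
.....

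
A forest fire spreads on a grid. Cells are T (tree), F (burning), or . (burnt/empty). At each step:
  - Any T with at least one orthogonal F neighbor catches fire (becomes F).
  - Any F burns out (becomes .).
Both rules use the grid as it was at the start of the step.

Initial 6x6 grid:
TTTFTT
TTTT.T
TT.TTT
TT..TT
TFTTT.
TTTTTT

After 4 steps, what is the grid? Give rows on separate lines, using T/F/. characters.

Step 1: 7 trees catch fire, 2 burn out
  TTF.FT
  TTTF.T
  TT.TTT
  TF..TT
  F.FTT.
  TFTTTT
Step 2: 9 trees catch fire, 7 burn out
  TF...F
  TTF..T
  TF.FTT
  F...TT
  ...FT.
  F.FTTT
Step 3: 7 trees catch fire, 9 burn out
  F.....
  TF...F
  F...FT
  ....TT
  ....F.
  ...FTT
Step 4: 4 trees catch fire, 7 burn out
  ......
  F.....
  .....F
  ....FT
  ......
  ....FT

......
F.....
.....F
....FT
......
....FT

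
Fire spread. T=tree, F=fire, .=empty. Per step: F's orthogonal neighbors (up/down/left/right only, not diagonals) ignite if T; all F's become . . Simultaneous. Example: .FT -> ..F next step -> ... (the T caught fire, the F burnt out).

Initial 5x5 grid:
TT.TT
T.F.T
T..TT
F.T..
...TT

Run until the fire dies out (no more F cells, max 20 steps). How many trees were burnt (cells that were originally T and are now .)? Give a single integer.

Answer: 4

Derivation:
Step 1: +1 fires, +2 burnt (F count now 1)
Step 2: +1 fires, +1 burnt (F count now 1)
Step 3: +1 fires, +1 burnt (F count now 1)
Step 4: +1 fires, +1 burnt (F count now 1)
Step 5: +0 fires, +1 burnt (F count now 0)
Fire out after step 5
Initially T: 12, now '.': 17
Total burnt (originally-T cells now '.'): 4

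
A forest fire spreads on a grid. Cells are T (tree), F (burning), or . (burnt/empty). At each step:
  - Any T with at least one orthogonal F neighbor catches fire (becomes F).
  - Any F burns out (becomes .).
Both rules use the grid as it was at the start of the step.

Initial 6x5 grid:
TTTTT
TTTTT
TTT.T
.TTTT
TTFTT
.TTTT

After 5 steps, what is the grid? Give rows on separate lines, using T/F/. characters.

Step 1: 4 trees catch fire, 1 burn out
  TTTTT
  TTTTT
  TTT.T
  .TFTT
  TF.FT
  .TFTT
Step 2: 7 trees catch fire, 4 burn out
  TTTTT
  TTTTT
  TTF.T
  .F.FT
  F...F
  .F.FT
Step 3: 4 trees catch fire, 7 burn out
  TTTTT
  TTFTT
  TF..T
  ....F
  .....
  ....F
Step 4: 5 trees catch fire, 4 burn out
  TTFTT
  TF.FT
  F...F
  .....
  .....
  .....
Step 5: 4 trees catch fire, 5 burn out
  TF.FT
  F...F
  .....
  .....
  .....
  .....

TF.FT
F...F
.....
.....
.....
.....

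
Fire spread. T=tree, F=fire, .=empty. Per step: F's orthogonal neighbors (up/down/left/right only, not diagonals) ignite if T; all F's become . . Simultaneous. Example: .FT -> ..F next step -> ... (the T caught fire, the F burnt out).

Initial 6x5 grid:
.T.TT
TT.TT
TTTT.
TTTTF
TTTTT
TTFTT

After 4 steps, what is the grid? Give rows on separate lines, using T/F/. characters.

Step 1: 5 trees catch fire, 2 burn out
  .T.TT
  TT.TT
  TTTT.
  TTTF.
  TTFTF
  TF.FT
Step 2: 6 trees catch fire, 5 burn out
  .T.TT
  TT.TT
  TTTF.
  TTF..
  TF.F.
  F...F
Step 3: 4 trees catch fire, 6 burn out
  .T.TT
  TT.FT
  TTF..
  TF...
  F....
  .....
Step 4: 4 trees catch fire, 4 burn out
  .T.FT
  TT..F
  TF...
  F....
  .....
  .....

.T.FT
TT..F
TF...
F....
.....
.....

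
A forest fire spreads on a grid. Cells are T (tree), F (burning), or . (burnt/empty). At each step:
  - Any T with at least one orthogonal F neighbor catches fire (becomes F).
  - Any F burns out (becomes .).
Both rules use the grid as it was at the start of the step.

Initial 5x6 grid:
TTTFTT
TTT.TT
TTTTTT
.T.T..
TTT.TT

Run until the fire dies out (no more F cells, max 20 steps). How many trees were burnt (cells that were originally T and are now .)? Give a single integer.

Step 1: +2 fires, +1 burnt (F count now 2)
Step 2: +4 fires, +2 burnt (F count now 4)
Step 3: +5 fires, +4 burnt (F count now 5)
Step 4: +4 fires, +5 burnt (F count now 4)
Step 5: +3 fires, +4 burnt (F count now 3)
Step 6: +1 fires, +3 burnt (F count now 1)
Step 7: +2 fires, +1 burnt (F count now 2)
Step 8: +0 fires, +2 burnt (F count now 0)
Fire out after step 8
Initially T: 23, now '.': 28
Total burnt (originally-T cells now '.'): 21

Answer: 21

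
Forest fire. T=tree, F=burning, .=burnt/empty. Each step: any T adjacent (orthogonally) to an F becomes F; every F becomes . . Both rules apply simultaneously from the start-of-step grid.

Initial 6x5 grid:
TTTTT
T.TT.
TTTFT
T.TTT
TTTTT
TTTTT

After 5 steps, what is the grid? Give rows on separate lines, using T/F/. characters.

Step 1: 4 trees catch fire, 1 burn out
  TTTTT
  T.TF.
  TTF.F
  T.TFT
  TTTTT
  TTTTT
Step 2: 6 trees catch fire, 4 burn out
  TTTFT
  T.F..
  TF...
  T.F.F
  TTTFT
  TTTTT
Step 3: 6 trees catch fire, 6 burn out
  TTF.F
  T....
  F....
  T....
  TTF.F
  TTTFT
Step 4: 6 trees catch fire, 6 burn out
  TF...
  F....
  .....
  F....
  TF...
  TTF.F
Step 5: 3 trees catch fire, 6 burn out
  F....
  .....
  .....
  .....
  F....
  TF...

F....
.....
.....
.....
F....
TF...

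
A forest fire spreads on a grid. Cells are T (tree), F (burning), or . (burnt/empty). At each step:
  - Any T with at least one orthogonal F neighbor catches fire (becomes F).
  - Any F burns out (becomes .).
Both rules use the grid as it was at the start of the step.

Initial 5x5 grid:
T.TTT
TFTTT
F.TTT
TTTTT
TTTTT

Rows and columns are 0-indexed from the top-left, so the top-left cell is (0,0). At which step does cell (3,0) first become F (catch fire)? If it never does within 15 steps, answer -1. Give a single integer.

Step 1: cell (3,0)='F' (+3 fires, +2 burnt)
  -> target ignites at step 1
Step 2: cell (3,0)='.' (+6 fires, +3 burnt)
Step 3: cell (3,0)='.' (+5 fires, +6 burnt)
Step 4: cell (3,0)='.' (+4 fires, +5 burnt)
Step 5: cell (3,0)='.' (+2 fires, +4 burnt)
Step 6: cell (3,0)='.' (+1 fires, +2 burnt)
Step 7: cell (3,0)='.' (+0 fires, +1 burnt)
  fire out at step 7

1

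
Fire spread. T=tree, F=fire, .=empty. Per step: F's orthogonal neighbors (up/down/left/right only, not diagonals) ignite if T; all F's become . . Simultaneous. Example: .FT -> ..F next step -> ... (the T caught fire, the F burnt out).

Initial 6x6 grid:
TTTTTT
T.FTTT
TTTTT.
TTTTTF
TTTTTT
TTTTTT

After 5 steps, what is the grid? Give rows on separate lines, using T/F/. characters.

Step 1: 5 trees catch fire, 2 burn out
  TTFTTT
  T..FTT
  TTFTT.
  TTTTF.
  TTTTTF
  TTTTTT
Step 2: 10 trees catch fire, 5 burn out
  TF.FTT
  T...FT
  TF.FF.
  TTFF..
  TTTTF.
  TTTTTF
Step 3: 8 trees catch fire, 10 burn out
  F...FT
  T....F
  F.....
  TF....
  TTFF..
  TTTTF.
Step 4: 6 trees catch fire, 8 burn out
  .....F
  F.....
  ......
  F.....
  TF....
  TTFF..
Step 5: 2 trees catch fire, 6 burn out
  ......
  ......
  ......
  ......
  F.....
  TF....

......
......
......
......
F.....
TF....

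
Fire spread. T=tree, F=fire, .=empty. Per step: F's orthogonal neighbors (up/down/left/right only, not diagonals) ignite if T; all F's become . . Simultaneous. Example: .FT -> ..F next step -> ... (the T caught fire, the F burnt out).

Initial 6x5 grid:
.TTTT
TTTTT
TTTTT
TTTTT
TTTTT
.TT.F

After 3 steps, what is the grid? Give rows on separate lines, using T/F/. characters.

Step 1: 1 trees catch fire, 1 burn out
  .TTTT
  TTTTT
  TTTTT
  TTTTT
  TTTTF
  .TT..
Step 2: 2 trees catch fire, 1 burn out
  .TTTT
  TTTTT
  TTTTT
  TTTTF
  TTTF.
  .TT..
Step 3: 3 trees catch fire, 2 burn out
  .TTTT
  TTTTT
  TTTTF
  TTTF.
  TTF..
  .TT..

.TTTT
TTTTT
TTTTF
TTTF.
TTF..
.TT..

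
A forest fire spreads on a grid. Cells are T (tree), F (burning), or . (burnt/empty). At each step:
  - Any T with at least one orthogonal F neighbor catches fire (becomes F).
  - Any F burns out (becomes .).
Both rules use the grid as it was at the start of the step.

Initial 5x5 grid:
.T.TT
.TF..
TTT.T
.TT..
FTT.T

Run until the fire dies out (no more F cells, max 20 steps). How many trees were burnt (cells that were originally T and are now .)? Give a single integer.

Step 1: +3 fires, +2 burnt (F count now 3)
Step 2: +5 fires, +3 burnt (F count now 5)
Step 3: +1 fires, +5 burnt (F count now 1)
Step 4: +0 fires, +1 burnt (F count now 0)
Fire out after step 4
Initially T: 13, now '.': 21
Total burnt (originally-T cells now '.'): 9

Answer: 9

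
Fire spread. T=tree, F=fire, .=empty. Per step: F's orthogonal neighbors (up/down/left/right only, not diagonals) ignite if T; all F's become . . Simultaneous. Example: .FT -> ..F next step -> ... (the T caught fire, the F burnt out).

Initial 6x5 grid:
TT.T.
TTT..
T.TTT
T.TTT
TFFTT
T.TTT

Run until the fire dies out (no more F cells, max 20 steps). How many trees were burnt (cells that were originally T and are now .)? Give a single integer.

Step 1: +4 fires, +2 burnt (F count now 4)
Step 2: +6 fires, +4 burnt (F count now 6)
Step 3: +5 fires, +6 burnt (F count now 5)
Step 4: +3 fires, +5 burnt (F count now 3)
Step 5: +2 fires, +3 burnt (F count now 2)
Step 6: +0 fires, +2 burnt (F count now 0)
Fire out after step 6
Initially T: 21, now '.': 29
Total burnt (originally-T cells now '.'): 20

Answer: 20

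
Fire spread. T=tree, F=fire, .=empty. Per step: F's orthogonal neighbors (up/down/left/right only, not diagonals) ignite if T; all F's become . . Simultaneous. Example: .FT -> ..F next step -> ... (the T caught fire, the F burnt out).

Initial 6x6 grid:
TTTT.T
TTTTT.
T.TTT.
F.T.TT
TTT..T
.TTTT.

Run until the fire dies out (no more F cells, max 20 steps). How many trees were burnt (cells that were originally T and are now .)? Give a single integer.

Answer: 24

Derivation:
Step 1: +2 fires, +1 burnt (F count now 2)
Step 2: +2 fires, +2 burnt (F count now 2)
Step 3: +4 fires, +2 burnt (F count now 4)
Step 4: +4 fires, +4 burnt (F count now 4)
Step 5: +4 fires, +4 burnt (F count now 4)
Step 6: +4 fires, +4 burnt (F count now 4)
Step 7: +1 fires, +4 burnt (F count now 1)
Step 8: +1 fires, +1 burnt (F count now 1)
Step 9: +1 fires, +1 burnt (F count now 1)
Step 10: +1 fires, +1 burnt (F count now 1)
Step 11: +0 fires, +1 burnt (F count now 0)
Fire out after step 11
Initially T: 25, now '.': 35
Total burnt (originally-T cells now '.'): 24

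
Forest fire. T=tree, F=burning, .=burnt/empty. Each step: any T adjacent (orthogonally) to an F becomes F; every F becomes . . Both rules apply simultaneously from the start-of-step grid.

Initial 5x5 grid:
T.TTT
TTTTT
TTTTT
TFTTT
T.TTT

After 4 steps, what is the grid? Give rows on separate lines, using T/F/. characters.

Step 1: 3 trees catch fire, 1 burn out
  T.TTT
  TTTTT
  TFTTT
  F.FTT
  T.TTT
Step 2: 6 trees catch fire, 3 burn out
  T.TTT
  TFTTT
  F.FTT
  ...FT
  F.FTT
Step 3: 5 trees catch fire, 6 burn out
  T.TTT
  F.FTT
  ...FT
  ....F
  ...FT
Step 4: 5 trees catch fire, 5 burn out
  F.FTT
  ...FT
  ....F
  .....
  ....F

F.FTT
...FT
....F
.....
....F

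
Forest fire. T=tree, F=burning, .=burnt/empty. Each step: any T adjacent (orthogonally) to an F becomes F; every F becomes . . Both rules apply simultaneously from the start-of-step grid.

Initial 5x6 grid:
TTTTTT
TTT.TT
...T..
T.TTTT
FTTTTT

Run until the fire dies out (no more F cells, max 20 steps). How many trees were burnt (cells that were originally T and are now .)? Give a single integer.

Step 1: +2 fires, +1 burnt (F count now 2)
Step 2: +1 fires, +2 burnt (F count now 1)
Step 3: +2 fires, +1 burnt (F count now 2)
Step 4: +2 fires, +2 burnt (F count now 2)
Step 5: +3 fires, +2 burnt (F count now 3)
Step 6: +1 fires, +3 burnt (F count now 1)
Step 7: +0 fires, +1 burnt (F count now 0)
Fire out after step 7
Initially T: 22, now '.': 19
Total burnt (originally-T cells now '.'): 11

Answer: 11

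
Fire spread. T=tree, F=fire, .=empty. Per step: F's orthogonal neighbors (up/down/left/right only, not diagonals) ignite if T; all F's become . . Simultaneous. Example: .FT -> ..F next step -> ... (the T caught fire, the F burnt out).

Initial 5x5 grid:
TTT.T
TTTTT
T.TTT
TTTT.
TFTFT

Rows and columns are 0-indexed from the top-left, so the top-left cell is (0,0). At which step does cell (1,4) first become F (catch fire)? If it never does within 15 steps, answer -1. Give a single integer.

Step 1: cell (1,4)='T' (+5 fires, +2 burnt)
Step 2: cell (1,4)='T' (+3 fires, +5 burnt)
Step 3: cell (1,4)='T' (+4 fires, +3 burnt)
Step 4: cell (1,4)='F' (+3 fires, +4 burnt)
  -> target ignites at step 4
Step 5: cell (1,4)='.' (+4 fires, +3 burnt)
Step 6: cell (1,4)='.' (+1 fires, +4 burnt)
Step 7: cell (1,4)='.' (+0 fires, +1 burnt)
  fire out at step 7

4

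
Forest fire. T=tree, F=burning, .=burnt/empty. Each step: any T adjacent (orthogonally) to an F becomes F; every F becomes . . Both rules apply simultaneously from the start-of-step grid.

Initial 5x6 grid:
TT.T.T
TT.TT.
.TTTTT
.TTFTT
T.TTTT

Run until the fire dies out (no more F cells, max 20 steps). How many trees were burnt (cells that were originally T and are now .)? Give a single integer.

Step 1: +4 fires, +1 burnt (F count now 4)
Step 2: +7 fires, +4 burnt (F count now 7)
Step 3: +5 fires, +7 burnt (F count now 5)
Step 4: +1 fires, +5 burnt (F count now 1)
Step 5: +2 fires, +1 burnt (F count now 2)
Step 6: +1 fires, +2 burnt (F count now 1)
Step 7: +0 fires, +1 burnt (F count now 0)
Fire out after step 7
Initially T: 22, now '.': 28
Total burnt (originally-T cells now '.'): 20

Answer: 20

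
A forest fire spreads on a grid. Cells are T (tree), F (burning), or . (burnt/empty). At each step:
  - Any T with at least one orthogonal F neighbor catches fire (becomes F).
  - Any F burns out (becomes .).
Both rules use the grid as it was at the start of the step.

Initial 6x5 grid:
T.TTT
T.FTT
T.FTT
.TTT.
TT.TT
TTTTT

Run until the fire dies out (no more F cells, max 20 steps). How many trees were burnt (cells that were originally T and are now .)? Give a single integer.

Step 1: +4 fires, +2 burnt (F count now 4)
Step 2: +5 fires, +4 burnt (F count now 5)
Step 3: +3 fires, +5 burnt (F count now 3)
Step 4: +4 fires, +3 burnt (F count now 4)
Step 5: +3 fires, +4 burnt (F count now 3)
Step 6: +0 fires, +3 burnt (F count now 0)
Fire out after step 6
Initially T: 22, now '.': 27
Total burnt (originally-T cells now '.'): 19

Answer: 19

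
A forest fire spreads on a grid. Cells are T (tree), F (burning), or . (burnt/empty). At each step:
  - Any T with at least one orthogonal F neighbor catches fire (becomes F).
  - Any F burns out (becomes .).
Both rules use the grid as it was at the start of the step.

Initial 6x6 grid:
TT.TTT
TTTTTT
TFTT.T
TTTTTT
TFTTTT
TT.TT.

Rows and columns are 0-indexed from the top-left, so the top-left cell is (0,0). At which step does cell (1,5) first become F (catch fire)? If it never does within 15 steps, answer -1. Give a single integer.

Step 1: cell (1,5)='T' (+7 fires, +2 burnt)
Step 2: cell (1,5)='T' (+8 fires, +7 burnt)
Step 3: cell (1,5)='T' (+5 fires, +8 burnt)
Step 4: cell (1,5)='T' (+5 fires, +5 burnt)
Step 5: cell (1,5)='F' (+3 fires, +5 burnt)
  -> target ignites at step 5
Step 6: cell (1,5)='.' (+2 fires, +3 burnt)
Step 7: cell (1,5)='.' (+0 fires, +2 burnt)
  fire out at step 7

5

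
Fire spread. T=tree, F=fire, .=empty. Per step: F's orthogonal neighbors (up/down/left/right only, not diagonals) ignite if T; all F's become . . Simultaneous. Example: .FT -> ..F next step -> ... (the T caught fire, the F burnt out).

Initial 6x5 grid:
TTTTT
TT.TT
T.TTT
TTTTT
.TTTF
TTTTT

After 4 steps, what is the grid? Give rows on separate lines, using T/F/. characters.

Step 1: 3 trees catch fire, 1 burn out
  TTTTT
  TT.TT
  T.TTT
  TTTTF
  .TTF.
  TTTTF
Step 2: 4 trees catch fire, 3 burn out
  TTTTT
  TT.TT
  T.TTF
  TTTF.
  .TF..
  TTTF.
Step 3: 5 trees catch fire, 4 burn out
  TTTTT
  TT.TF
  T.TF.
  TTF..
  .F...
  TTF..
Step 4: 5 trees catch fire, 5 burn out
  TTTTF
  TT.F.
  T.F..
  TF...
  .....
  TF...

TTTTF
TT.F.
T.F..
TF...
.....
TF...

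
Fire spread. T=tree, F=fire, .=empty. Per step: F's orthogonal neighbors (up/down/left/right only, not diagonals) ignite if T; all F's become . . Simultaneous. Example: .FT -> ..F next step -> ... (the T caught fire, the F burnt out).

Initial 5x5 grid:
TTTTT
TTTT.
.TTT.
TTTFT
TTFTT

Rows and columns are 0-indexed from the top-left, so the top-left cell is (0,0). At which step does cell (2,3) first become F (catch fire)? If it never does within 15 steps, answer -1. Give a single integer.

Step 1: cell (2,3)='F' (+5 fires, +2 burnt)
  -> target ignites at step 1
Step 2: cell (2,3)='.' (+5 fires, +5 burnt)
Step 3: cell (2,3)='.' (+4 fires, +5 burnt)
Step 4: cell (2,3)='.' (+3 fires, +4 burnt)
Step 5: cell (2,3)='.' (+2 fires, +3 burnt)
Step 6: cell (2,3)='.' (+1 fires, +2 burnt)
Step 7: cell (2,3)='.' (+0 fires, +1 burnt)
  fire out at step 7

1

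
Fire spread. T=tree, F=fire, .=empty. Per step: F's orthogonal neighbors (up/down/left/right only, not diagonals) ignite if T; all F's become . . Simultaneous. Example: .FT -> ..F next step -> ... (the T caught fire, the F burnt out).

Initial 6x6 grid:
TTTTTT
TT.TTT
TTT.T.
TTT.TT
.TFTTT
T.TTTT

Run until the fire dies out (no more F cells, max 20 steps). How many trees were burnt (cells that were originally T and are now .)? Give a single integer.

Step 1: +4 fires, +1 burnt (F count now 4)
Step 2: +4 fires, +4 burnt (F count now 4)
Step 3: +5 fires, +4 burnt (F count now 5)
Step 4: +5 fires, +5 burnt (F count now 5)
Step 5: +3 fires, +5 burnt (F count now 3)
Step 6: +5 fires, +3 burnt (F count now 5)
Step 7: +2 fires, +5 burnt (F count now 2)
Step 8: +0 fires, +2 burnt (F count now 0)
Fire out after step 8
Initially T: 29, now '.': 35
Total burnt (originally-T cells now '.'): 28

Answer: 28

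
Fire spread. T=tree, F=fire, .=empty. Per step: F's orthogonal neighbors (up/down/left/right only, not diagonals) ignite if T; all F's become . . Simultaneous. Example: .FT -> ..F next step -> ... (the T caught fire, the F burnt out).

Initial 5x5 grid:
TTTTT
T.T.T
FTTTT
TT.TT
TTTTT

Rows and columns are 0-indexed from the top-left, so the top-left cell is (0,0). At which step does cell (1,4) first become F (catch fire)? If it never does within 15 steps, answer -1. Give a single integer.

Step 1: cell (1,4)='T' (+3 fires, +1 burnt)
Step 2: cell (1,4)='T' (+4 fires, +3 burnt)
Step 3: cell (1,4)='T' (+4 fires, +4 burnt)
Step 4: cell (1,4)='T' (+4 fires, +4 burnt)
Step 5: cell (1,4)='F' (+4 fires, +4 burnt)
  -> target ignites at step 5
Step 6: cell (1,4)='.' (+2 fires, +4 burnt)
Step 7: cell (1,4)='.' (+0 fires, +2 burnt)
  fire out at step 7

5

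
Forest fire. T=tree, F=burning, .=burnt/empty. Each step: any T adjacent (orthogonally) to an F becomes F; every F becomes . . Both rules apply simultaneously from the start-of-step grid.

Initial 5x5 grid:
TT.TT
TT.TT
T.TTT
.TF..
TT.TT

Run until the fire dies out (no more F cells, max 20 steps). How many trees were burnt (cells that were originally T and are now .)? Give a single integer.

Step 1: +2 fires, +1 burnt (F count now 2)
Step 2: +2 fires, +2 burnt (F count now 2)
Step 3: +3 fires, +2 burnt (F count now 3)
Step 4: +2 fires, +3 burnt (F count now 2)
Step 5: +1 fires, +2 burnt (F count now 1)
Step 6: +0 fires, +1 burnt (F count now 0)
Fire out after step 6
Initially T: 17, now '.': 18
Total burnt (originally-T cells now '.'): 10

Answer: 10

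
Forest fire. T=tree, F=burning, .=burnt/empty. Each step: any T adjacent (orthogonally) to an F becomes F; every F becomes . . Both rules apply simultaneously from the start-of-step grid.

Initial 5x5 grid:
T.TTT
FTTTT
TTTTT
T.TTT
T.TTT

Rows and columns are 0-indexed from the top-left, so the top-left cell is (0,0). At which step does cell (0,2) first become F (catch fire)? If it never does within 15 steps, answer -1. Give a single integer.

Step 1: cell (0,2)='T' (+3 fires, +1 burnt)
Step 2: cell (0,2)='T' (+3 fires, +3 burnt)
Step 3: cell (0,2)='F' (+4 fires, +3 burnt)
  -> target ignites at step 3
Step 4: cell (0,2)='.' (+4 fires, +4 burnt)
Step 5: cell (0,2)='.' (+4 fires, +4 burnt)
Step 6: cell (0,2)='.' (+2 fires, +4 burnt)
Step 7: cell (0,2)='.' (+1 fires, +2 burnt)
Step 8: cell (0,2)='.' (+0 fires, +1 burnt)
  fire out at step 8

3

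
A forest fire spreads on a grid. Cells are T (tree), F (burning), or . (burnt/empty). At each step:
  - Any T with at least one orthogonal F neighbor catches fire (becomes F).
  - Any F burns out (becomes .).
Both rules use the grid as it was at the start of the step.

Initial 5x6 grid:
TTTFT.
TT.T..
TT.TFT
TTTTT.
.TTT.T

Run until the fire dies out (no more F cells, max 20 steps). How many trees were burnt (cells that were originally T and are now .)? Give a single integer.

Answer: 19

Derivation:
Step 1: +6 fires, +2 burnt (F count now 6)
Step 2: +2 fires, +6 burnt (F count now 2)
Step 3: +4 fires, +2 burnt (F count now 4)
Step 4: +4 fires, +4 burnt (F count now 4)
Step 5: +3 fires, +4 burnt (F count now 3)
Step 6: +0 fires, +3 burnt (F count now 0)
Fire out after step 6
Initially T: 20, now '.': 29
Total burnt (originally-T cells now '.'): 19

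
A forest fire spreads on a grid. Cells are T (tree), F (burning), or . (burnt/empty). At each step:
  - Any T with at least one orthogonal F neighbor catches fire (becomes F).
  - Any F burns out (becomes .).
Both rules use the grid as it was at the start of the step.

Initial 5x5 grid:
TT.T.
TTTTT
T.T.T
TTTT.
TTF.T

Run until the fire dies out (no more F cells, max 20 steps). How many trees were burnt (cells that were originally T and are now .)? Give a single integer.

Answer: 17

Derivation:
Step 1: +2 fires, +1 burnt (F count now 2)
Step 2: +4 fires, +2 burnt (F count now 4)
Step 3: +2 fires, +4 burnt (F count now 2)
Step 4: +3 fires, +2 burnt (F count now 3)
Step 5: +4 fires, +3 burnt (F count now 4)
Step 6: +2 fires, +4 burnt (F count now 2)
Step 7: +0 fires, +2 burnt (F count now 0)
Fire out after step 7
Initially T: 18, now '.': 24
Total burnt (originally-T cells now '.'): 17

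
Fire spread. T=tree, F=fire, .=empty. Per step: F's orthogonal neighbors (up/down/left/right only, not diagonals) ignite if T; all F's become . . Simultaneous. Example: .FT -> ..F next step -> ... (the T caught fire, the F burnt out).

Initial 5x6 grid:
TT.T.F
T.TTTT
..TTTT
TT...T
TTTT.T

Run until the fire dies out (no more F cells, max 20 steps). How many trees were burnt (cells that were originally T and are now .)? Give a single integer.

Step 1: +1 fires, +1 burnt (F count now 1)
Step 2: +2 fires, +1 burnt (F count now 2)
Step 3: +3 fires, +2 burnt (F count now 3)
Step 4: +4 fires, +3 burnt (F count now 4)
Step 5: +1 fires, +4 burnt (F count now 1)
Step 6: +0 fires, +1 burnt (F count now 0)
Fire out after step 6
Initially T: 20, now '.': 21
Total burnt (originally-T cells now '.'): 11

Answer: 11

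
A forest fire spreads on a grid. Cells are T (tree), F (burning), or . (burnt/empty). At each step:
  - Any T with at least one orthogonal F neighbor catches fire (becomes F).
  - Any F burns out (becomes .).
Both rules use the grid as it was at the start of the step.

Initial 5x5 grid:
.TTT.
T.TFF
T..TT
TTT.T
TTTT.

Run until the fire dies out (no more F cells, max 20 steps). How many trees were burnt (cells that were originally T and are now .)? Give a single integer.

Answer: 7

Derivation:
Step 1: +4 fires, +2 burnt (F count now 4)
Step 2: +2 fires, +4 burnt (F count now 2)
Step 3: +1 fires, +2 burnt (F count now 1)
Step 4: +0 fires, +1 burnt (F count now 0)
Fire out after step 4
Initially T: 16, now '.': 16
Total burnt (originally-T cells now '.'): 7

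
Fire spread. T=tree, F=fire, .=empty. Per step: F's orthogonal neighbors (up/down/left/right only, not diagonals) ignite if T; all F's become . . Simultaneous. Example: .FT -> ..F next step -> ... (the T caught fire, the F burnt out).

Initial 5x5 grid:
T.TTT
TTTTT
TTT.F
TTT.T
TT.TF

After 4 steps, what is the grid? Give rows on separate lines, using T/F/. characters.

Step 1: 3 trees catch fire, 2 burn out
  T.TTT
  TTTTF
  TTT..
  TTT.F
  TT.F.
Step 2: 2 trees catch fire, 3 burn out
  T.TTF
  TTTF.
  TTT..
  TTT..
  TT...
Step 3: 2 trees catch fire, 2 burn out
  T.TF.
  TTF..
  TTT..
  TTT..
  TT...
Step 4: 3 trees catch fire, 2 burn out
  T.F..
  TF...
  TTF..
  TTT..
  TT...

T.F..
TF...
TTF..
TTT..
TT...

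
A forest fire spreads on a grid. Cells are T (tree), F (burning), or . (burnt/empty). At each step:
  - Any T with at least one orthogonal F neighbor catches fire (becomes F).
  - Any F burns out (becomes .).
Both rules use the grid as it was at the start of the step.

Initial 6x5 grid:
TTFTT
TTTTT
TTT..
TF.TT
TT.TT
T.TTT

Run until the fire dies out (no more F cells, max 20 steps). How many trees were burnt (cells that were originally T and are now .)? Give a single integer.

Step 1: +6 fires, +2 burnt (F count now 6)
Step 2: +7 fires, +6 burnt (F count now 7)
Step 3: +3 fires, +7 burnt (F count now 3)
Step 4: +0 fires, +3 burnt (F count now 0)
Fire out after step 4
Initially T: 23, now '.': 23
Total burnt (originally-T cells now '.'): 16

Answer: 16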